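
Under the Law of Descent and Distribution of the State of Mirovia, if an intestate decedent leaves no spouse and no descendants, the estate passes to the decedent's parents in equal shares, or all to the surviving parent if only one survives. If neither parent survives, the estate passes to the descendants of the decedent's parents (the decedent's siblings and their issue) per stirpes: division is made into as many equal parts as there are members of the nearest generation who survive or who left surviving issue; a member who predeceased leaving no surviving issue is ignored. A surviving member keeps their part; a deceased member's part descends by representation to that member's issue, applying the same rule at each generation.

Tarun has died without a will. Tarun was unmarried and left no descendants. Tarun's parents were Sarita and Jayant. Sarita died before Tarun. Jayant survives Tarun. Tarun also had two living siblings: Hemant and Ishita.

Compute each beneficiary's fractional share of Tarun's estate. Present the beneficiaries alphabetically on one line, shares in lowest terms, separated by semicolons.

Only one parent, Jayant, survives, so Jayant takes the entire estate. The siblings take nothing because a surviving parent has priority.

Jayant 1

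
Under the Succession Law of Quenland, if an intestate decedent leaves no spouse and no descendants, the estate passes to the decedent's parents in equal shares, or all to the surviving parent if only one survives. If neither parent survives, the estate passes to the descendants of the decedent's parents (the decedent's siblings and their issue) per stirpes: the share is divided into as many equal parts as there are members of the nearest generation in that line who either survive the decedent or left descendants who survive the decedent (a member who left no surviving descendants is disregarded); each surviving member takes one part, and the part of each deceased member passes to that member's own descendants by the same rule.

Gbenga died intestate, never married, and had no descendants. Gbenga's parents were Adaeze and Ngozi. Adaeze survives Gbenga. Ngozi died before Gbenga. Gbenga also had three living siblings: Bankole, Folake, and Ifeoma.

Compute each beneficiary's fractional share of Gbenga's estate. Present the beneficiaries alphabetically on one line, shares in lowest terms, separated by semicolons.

Only one parent, Adaeze, survives, so Adaeze takes the entire estate. The siblings take nothing because a surviving parent has priority.

Adaeze 1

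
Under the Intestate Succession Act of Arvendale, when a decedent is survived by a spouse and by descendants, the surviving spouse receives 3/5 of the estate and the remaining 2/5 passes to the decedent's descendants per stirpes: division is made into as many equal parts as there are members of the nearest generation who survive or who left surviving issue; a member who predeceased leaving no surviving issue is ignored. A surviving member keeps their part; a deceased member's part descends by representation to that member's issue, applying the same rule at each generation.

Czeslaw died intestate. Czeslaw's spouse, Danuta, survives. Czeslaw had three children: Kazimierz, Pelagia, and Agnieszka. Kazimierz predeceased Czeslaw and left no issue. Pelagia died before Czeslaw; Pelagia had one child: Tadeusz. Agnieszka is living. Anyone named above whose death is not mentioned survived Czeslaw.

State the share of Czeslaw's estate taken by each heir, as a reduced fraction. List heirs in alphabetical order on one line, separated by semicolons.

Agnieszka 1/5; Danuta 3/5; Tadeusz 1/5

Danuta, as surviving spouse, takes 3/5.
The remaining 2/5 passes to Czeslaw's descendants per stirpes.
Kazimierz left no surviving issue, so that branch lapses and is disregarded.
The 2/5 is divided into 2 equal shares of 1/5 among Pelagia, Agnieszka.
Pelagia predeceased; the 1/5 allotted to Pelagia's branch passes to Pelagia's issue by representation.
Tadeusz is the sole taker at this level and receives the full 1/5.
Agnieszka is living and takes 1/5.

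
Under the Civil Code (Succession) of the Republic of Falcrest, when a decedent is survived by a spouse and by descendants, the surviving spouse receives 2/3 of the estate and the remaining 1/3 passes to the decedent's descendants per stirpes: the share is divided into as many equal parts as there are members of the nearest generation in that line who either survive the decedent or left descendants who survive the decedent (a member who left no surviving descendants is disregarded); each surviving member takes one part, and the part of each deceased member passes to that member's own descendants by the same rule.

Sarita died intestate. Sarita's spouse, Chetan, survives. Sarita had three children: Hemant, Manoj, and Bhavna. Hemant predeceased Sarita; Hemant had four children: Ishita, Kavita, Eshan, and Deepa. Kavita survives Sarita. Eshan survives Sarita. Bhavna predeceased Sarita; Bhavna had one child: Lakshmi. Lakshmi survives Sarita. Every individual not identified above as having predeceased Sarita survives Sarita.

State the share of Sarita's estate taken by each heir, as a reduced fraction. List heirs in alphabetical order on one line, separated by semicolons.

Chetan 2/3; Deepa 1/36; Eshan 1/36; Ishita 1/36; Kavita 1/36; Lakshmi 1/9; Manoj 1/9

Chetan, as surviving spouse, takes 2/3.
The remaining 1/3 passes to Sarita's descendants per stirpes.
The 1/3 is divided into 3 equal shares of 1/9 among Hemant, Manoj, Bhavna.
Hemant predeceased; the 1/9 allotted to Hemant's branch passes to Hemant's issue by representation.
The 1/9 is divided into 4 equal shares of 1/36 among Ishita, Kavita, Eshan, Deepa.
Ishita is living and takes 1/36.
Kavita is living and takes 1/36.
Eshan is living and takes 1/36.
Deepa is living and takes 1/36.
Manoj is living and takes 1/9.
Bhavna predeceased; the 1/9 allotted to Bhavna's branch passes to Bhavna's issue by representation.
Lakshmi is the sole taker at this level and receives the full 1/9.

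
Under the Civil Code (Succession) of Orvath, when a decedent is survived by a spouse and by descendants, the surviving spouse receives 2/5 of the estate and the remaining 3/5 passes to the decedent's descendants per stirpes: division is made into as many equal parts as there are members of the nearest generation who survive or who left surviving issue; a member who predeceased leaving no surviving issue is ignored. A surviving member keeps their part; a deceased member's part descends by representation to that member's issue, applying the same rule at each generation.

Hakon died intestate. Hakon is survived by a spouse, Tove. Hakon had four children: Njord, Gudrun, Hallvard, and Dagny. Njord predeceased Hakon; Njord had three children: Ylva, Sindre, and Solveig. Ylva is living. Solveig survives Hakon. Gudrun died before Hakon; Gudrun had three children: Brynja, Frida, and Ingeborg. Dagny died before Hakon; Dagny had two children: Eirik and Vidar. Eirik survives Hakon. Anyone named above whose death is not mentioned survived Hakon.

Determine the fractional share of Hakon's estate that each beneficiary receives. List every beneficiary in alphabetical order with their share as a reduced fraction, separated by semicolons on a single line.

Tove, as surviving spouse, takes 2/5.
The remaining 3/5 passes to Hakon's descendants per stirpes.
The 3/5 is divided into 4 equal shares of 3/20 among Njord, Gudrun, Hallvard, Dagny.
Njord predeceased; the 3/20 allotted to Njord's branch passes to Njord's issue by representation.
The 3/20 is divided into 3 equal shares of 1/20 among Ylva, Sindre, Solveig.
Ylva is living and takes 1/20.
Sindre is living and takes 1/20.
Solveig is living and takes 1/20.
Gudrun predeceased; the 3/20 allotted to Gudrun's branch passes to Gudrun's issue by representation.
The 3/20 is divided into 3 equal shares of 1/20 among Brynja, Frida, Ingeborg.
Brynja is living and takes 1/20.
Frida is living and takes 1/20.
Ingeborg is living and takes 1/20.
Hallvard is living and takes 3/20.
Dagny predeceased; the 3/20 allotted to Dagny's branch passes to Dagny's issue by representation.
The 3/20 is divided into 2 equal shares of 3/40 among Eirik, Vidar.
Eirik is living and takes 3/40.
Vidar is living and takes 3/40.

Brynja 1/20; Eirik 3/40; Frida 1/20; Hallvard 3/20; Ingeborg 1/20; Sindre 1/20; Solveig 1/20; Tove 2/5; Vidar 3/40; Ylva 1/20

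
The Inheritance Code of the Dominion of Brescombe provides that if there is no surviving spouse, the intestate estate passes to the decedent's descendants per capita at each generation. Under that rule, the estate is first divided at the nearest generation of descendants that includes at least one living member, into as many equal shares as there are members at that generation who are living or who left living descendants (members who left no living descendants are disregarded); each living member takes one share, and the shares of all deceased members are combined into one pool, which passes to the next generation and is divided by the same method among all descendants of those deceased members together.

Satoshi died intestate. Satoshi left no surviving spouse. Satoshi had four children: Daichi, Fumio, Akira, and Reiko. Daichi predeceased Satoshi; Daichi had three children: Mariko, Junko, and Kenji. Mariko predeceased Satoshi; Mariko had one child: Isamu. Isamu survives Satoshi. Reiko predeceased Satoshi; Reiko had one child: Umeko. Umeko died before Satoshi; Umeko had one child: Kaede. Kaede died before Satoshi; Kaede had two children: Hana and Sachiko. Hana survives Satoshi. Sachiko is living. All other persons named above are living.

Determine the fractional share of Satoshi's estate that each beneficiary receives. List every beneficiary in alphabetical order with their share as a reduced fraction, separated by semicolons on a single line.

Akira 1/4; Fumio 1/4; Hana 1/16; Isamu 1/8; Junko 1/8; Kenji 1/8; Sachiko 1/16

There is no surviving spouse, so the entire estate passes to Satoshi's descendants per capita at each generation.
At generation 1 (Daichi, Fumio, Akira, Reiko) there are 4 shares of (1)/4 = 1/4 each.
Living: Fumio and Akira — each takes 1/4.
Deceased: Daichi and Reiko. Their combined 1/2 is pooled and carried to generation 2.
At generation 2 (Mariko, Junko, Kenji, Umeko) there are 4 shares of (1/2)/4 = 1/8 each.
Living: Junko and Kenji — each takes 1/8.
Deceased: Mariko and Umeko. Their combined 1/4 is pooled and carried to generation 3.
At generation 3 (Isamu, Kaede) there are 2 shares of (1/4)/2 = 1/8 each.
Living: Isamu — each takes 1/8.
Deceased: Kaede. That 1/8 share is carried to generation 4.
At generation 4 (Hana, Sachiko) there are 2 shares of (1/8)/2 = 1/16 each.
Living: Hana and Sachiko — each takes 1/16.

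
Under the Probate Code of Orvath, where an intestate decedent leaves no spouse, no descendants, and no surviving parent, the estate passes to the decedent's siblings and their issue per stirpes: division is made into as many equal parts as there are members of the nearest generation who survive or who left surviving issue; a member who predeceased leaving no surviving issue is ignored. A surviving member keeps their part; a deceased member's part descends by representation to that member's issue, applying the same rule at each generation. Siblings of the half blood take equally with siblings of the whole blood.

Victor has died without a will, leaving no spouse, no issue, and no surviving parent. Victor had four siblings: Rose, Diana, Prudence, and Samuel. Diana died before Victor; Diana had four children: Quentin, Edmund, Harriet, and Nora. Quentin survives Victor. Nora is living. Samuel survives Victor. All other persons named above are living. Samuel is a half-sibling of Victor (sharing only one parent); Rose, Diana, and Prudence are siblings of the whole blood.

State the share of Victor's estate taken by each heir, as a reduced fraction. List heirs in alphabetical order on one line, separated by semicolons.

No spouse, descendants, or parent survives, so the estate passes to Victor's siblings per stirpes.
Half-blood and whole-blood siblings take equally under the stated rule.
The estate is divided into 4 equal shares of 1/4 among Rose, Diana, Prudence, Samuel.
Rose is living and takes 1/4.
Diana predeceased; the 1/4 allotted to Diana's branch passes to Diana's issue by representation.
The 1/4 is divided into 4 equal shares of 1/16 among Quentin, Edmund, Harriet, Nora.
Quentin is living and takes 1/16.
Edmund is living and takes 1/16.
Harriet is living and takes 1/16.
Nora is living and takes 1/16.
Prudence is living and takes 1/4.
Samuel is living and takes 1/4.

Edmund 1/16; Harriet 1/16; Nora 1/16; Prudence 1/4; Quentin 1/16; Rose 1/4; Samuel 1/4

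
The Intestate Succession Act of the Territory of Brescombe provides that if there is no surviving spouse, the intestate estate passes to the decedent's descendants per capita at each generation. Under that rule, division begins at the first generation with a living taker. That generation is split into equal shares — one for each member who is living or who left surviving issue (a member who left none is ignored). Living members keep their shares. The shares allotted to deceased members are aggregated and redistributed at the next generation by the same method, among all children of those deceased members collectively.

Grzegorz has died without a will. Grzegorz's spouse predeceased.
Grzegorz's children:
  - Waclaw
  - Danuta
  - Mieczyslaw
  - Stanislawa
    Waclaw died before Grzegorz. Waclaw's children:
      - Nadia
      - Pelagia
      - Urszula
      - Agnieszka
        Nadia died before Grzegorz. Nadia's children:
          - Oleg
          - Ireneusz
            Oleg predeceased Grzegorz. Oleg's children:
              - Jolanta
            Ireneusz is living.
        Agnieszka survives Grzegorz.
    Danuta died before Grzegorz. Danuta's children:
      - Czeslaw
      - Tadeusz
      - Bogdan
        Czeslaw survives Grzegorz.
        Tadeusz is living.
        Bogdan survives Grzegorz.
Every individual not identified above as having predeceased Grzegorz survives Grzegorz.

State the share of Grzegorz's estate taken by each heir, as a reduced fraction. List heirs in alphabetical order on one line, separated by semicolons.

Agnieszka 1/14; Bogdan 1/14; Czeslaw 1/14; Ireneusz 1/28; Jolanta 1/28; Mieczyslaw 1/4; Pelagia 1/14; Stanislawa 1/4; Tadeusz 1/14; Urszula 1/14

There is no surviving spouse, so the entire estate passes to Grzegorz's descendants per capita at each generation.
At generation 1 (Waclaw, Danuta, Mieczyslaw, Stanislawa) there are 4 shares of (1)/4 = 1/4 each.
Living: Mieczyslaw and Stanislawa — each takes 1/4.
Deceased: Waclaw and Danuta. Their combined 1/2 is pooled and carried to generation 2.
At generation 2 (Nadia, Pelagia, Urszula, Agnieszka, Czeslaw, Tadeusz, Bogdan) there are 7 shares of (1/2)/7 = 1/14 each.
Living: Pelagia, Urszula, Agnieszka, Czeslaw, Tadeusz, and Bogdan — each takes 1/14.
Deceased: Nadia. That 1/14 share is carried to generation 3.
At generation 3 (Oleg, Ireneusz) there are 2 shares of (1/14)/2 = 1/28 each.
Living: Ireneusz — each takes 1/28.
Deceased: Oleg. That 1/28 share is carried to generation 4.
At generation 4 (Jolanta) there are 1 shares of (1/28)/1 = 1/28 each.
Living: Jolanta — each takes 1/28.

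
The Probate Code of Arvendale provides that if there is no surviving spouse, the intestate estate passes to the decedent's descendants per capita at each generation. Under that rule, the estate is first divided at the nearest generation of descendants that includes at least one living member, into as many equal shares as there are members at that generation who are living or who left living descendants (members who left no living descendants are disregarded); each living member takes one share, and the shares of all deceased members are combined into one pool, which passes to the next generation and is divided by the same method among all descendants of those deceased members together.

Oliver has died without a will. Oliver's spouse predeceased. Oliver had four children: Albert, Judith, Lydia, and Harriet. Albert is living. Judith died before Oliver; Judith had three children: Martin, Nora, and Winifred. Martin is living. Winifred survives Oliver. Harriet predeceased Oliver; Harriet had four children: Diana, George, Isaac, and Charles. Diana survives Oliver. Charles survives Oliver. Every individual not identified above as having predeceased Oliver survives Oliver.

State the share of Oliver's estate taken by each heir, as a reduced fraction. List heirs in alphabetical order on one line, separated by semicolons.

There is no surviving spouse, so the entire estate passes to Oliver's descendants per capita at each generation.
At generation 1 (Albert, Judith, Lydia, Harriet) there are 4 shares of (1)/4 = 1/4 each.
Living: Albert and Lydia — each takes 1/4.
Deceased: Judith and Harriet. Their combined 1/2 is pooled and carried to generation 2.
At generation 2 (Martin, Nora, Winifred, Diana, George, Isaac, Charles) there are 7 shares of (1/2)/7 = 1/14 each.
Living: Martin, Nora, Winifred, Diana, George, Isaac, and Charles — each takes 1/14.

Albert 1/4; Charles 1/14; Diana 1/14; George 1/14; Isaac 1/14; Lydia 1/4; Martin 1/14; Nora 1/14; Winifred 1/14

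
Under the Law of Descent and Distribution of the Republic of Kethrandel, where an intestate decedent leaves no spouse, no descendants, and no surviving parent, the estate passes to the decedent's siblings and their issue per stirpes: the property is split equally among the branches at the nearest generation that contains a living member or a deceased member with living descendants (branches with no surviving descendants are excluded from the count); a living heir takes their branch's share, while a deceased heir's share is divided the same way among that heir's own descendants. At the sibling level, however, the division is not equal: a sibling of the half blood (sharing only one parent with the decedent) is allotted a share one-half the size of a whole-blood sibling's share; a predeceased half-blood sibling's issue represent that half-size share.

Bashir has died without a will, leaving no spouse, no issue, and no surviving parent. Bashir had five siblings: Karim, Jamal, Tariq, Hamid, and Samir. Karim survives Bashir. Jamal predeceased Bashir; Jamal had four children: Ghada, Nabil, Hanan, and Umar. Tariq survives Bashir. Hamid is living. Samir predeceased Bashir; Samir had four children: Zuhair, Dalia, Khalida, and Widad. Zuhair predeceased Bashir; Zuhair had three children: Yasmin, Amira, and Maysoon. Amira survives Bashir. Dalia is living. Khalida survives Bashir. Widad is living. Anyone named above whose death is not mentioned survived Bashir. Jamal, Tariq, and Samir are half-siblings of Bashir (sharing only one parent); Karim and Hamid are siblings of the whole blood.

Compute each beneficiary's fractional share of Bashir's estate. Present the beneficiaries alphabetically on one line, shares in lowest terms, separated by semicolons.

No spouse, descendants, or parent survives, so the estate passes to Bashir's siblings per stirpes.
Half-blood siblings count for one-half the weight of whole-blood siblings at the initial division.
Dividing 1 in proportion to weights (total weight 7/2): Karim (weight 1) → 2/7; Jamal (weight 1/2) → 1/7; Tariq (weight 1/2) → 1/7; Hamid (weight 1) → 2/7; Samir (weight 1/2) → 1/7.
Karim is living and takes 2/7.
Jamal predeceased; the 1/7 allotted to Jamal's branch passes to Jamal's issue by representation.
The 1/7 is divided into 4 equal shares of 1/28 among Ghada, Nabil, Hanan, Umar.
Ghada is living and takes 1/28.
Nabil is living and takes 1/28.
Hanan is living and takes 1/28.
Umar is living and takes 1/28.
Tariq is living and takes 1/7.
Hamid is living and takes 2/7.
Samir predeceased; the 1/7 allotted to Samir's branch passes to Samir's issue by representation.
The 1/7 is divided into 4 equal shares of 1/28 among Zuhair, Dalia, Khalida, Widad.
Zuhair predeceased; the 1/28 allotted to Zuhair's branch passes to Zuhair's issue by representation.
The 1/28 is divided into 3 equal shares of 1/84 among Yasmin, Amira, Maysoon.
Yasmin is living and takes 1/84.
Amira is living and takes 1/84.
Maysoon is living and takes 1/84.
Dalia is living and takes 1/28.
Khalida is living and takes 1/28.
Widad is living and takes 1/28.

Amira 1/84; Dalia 1/28; Ghada 1/28; Hamid 2/7; Hanan 1/28; Karim 2/7; Khalida 1/28; Maysoon 1/84; Nabil 1/28; Tariq 1/7; Umar 1/28; Widad 1/28; Yasmin 1/84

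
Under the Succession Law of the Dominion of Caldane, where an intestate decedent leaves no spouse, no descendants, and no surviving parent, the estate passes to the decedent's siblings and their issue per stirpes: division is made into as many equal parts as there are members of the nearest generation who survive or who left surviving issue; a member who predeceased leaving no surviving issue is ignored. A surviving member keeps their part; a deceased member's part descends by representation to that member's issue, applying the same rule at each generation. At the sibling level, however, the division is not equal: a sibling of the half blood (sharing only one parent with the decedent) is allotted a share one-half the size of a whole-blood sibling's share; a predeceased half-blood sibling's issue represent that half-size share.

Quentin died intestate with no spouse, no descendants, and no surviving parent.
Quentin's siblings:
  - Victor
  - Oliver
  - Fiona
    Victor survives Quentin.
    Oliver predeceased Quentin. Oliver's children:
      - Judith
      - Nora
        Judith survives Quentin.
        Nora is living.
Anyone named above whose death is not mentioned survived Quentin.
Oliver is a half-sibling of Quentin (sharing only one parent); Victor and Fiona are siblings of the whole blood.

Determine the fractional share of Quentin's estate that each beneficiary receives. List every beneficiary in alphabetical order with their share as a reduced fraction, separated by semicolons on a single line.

No spouse, descendants, or parent survives, so the estate passes to Quentin's siblings per stirpes.
Half-blood siblings count for one-half the weight of whole-blood siblings at the initial division.
Dividing 1 in proportion to weights (total weight 5/2): Victor (weight 1) → 2/5; Oliver (weight 1/2) → 1/5; Fiona (weight 1) → 2/5.
Victor is living and takes 2/5.
Oliver predeceased; the 1/5 allotted to Oliver's branch passes to Oliver's issue by representation.
The 1/5 is divided into 2 equal shares of 1/10 among Judith, Nora.
Judith is living and takes 1/10.
Nora is living and takes 1/10.
Fiona is living and takes 2/5.

Fiona 2/5; Judith 1/10; Nora 1/10; Victor 2/5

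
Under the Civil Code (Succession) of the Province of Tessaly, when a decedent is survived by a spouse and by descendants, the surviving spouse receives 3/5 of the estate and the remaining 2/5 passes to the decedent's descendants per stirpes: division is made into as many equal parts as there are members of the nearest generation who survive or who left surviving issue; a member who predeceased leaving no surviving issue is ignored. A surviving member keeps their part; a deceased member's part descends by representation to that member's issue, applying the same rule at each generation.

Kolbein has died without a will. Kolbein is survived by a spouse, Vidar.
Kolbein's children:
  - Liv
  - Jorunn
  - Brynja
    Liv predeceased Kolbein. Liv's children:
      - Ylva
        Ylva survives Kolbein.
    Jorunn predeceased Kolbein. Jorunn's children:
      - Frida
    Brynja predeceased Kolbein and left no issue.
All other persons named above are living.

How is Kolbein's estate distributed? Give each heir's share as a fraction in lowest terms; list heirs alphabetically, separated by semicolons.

Frida 1/5; Vidar 3/5; Ylva 1/5

Vidar, as surviving spouse, takes 3/5.
The remaining 2/5 passes to Kolbein's descendants per stirpes.
Brynja left no surviving issue, so that branch lapses and is disregarded.
The 2/5 is divided into 2 equal shares of 1/5 among Liv, Jorunn.
Liv predeceased; the 1/5 allotted to Liv's branch passes to Liv's issue by representation.
Ylva is the sole taker at this level and receives the full 1/5.
Jorunn predeceased; the 1/5 allotted to Jorunn's branch passes to Jorunn's issue by representation.
Frida is the sole taker at this level and receives the full 1/5.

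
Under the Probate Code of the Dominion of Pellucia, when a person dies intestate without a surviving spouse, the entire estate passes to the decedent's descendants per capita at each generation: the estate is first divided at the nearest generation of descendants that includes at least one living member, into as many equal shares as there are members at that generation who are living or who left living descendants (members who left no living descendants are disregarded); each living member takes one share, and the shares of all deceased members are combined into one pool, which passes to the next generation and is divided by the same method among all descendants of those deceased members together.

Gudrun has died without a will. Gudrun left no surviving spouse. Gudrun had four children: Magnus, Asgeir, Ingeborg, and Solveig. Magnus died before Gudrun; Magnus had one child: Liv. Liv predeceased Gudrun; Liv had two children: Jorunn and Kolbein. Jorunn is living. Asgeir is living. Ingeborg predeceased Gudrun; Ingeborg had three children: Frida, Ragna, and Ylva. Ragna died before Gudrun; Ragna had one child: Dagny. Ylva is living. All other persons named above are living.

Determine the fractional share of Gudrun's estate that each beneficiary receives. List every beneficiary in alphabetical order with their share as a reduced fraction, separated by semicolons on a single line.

Asgeir 1/4; Dagny 1/12; Frida 1/8; Jorunn 1/12; Kolbein 1/12; Solveig 1/4; Ylva 1/8

There is no surviving spouse, so the entire estate passes to Gudrun's descendants per capita at each generation.
At generation 1 (Magnus, Asgeir, Ingeborg, Solveig) there are 4 shares of (1)/4 = 1/4 each.
Living: Asgeir and Solveig — each takes 1/4.
Deceased: Magnus and Ingeborg. Their combined 1/2 is pooled and carried to generation 2.
At generation 2 (Liv, Frida, Ragna, Ylva) there are 4 shares of (1/2)/4 = 1/8 each.
Living: Frida and Ylva — each takes 1/8.
Deceased: Liv and Ragna. Their combined 1/4 is pooled and carried to generation 3.
At generation 3 (Jorunn, Kolbein, Dagny) there are 3 shares of (1/4)/3 = 1/12 each.
Living: Jorunn, Kolbein, and Dagny — each takes 1/12.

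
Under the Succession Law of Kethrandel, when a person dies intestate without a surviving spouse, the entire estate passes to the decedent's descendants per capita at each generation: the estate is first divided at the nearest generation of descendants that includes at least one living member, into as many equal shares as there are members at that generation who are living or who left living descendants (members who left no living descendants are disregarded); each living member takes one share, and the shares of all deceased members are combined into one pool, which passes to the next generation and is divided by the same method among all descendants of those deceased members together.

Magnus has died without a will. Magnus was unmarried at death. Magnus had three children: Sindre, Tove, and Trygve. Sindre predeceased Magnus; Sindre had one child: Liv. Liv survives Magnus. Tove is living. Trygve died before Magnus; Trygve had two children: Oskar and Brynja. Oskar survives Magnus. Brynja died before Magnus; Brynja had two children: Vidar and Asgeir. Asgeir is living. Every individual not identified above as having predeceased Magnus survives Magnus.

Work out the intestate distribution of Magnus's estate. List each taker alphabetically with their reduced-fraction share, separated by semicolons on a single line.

Asgeir 1/9; Liv 2/9; Oskar 2/9; Tove 1/3; Vidar 1/9

There is no surviving spouse, so the entire estate passes to Magnus's descendants per capita at each generation.
At generation 1 (Sindre, Tove, Trygve) there are 3 shares of (1)/3 = 1/3 each.
Living: Tove — each takes 1/3.
Deceased: Sindre and Trygve. Their combined 2/3 is pooled and carried to generation 2.
At generation 2 (Liv, Oskar, Brynja) there are 3 shares of (2/3)/3 = 2/9 each.
Living: Liv and Oskar — each takes 2/9.
Deceased: Brynja. That 2/9 share is carried to generation 3.
At generation 3 (Vidar, Asgeir) there are 2 shares of (2/9)/2 = 1/9 each.
Living: Vidar and Asgeir — each takes 1/9.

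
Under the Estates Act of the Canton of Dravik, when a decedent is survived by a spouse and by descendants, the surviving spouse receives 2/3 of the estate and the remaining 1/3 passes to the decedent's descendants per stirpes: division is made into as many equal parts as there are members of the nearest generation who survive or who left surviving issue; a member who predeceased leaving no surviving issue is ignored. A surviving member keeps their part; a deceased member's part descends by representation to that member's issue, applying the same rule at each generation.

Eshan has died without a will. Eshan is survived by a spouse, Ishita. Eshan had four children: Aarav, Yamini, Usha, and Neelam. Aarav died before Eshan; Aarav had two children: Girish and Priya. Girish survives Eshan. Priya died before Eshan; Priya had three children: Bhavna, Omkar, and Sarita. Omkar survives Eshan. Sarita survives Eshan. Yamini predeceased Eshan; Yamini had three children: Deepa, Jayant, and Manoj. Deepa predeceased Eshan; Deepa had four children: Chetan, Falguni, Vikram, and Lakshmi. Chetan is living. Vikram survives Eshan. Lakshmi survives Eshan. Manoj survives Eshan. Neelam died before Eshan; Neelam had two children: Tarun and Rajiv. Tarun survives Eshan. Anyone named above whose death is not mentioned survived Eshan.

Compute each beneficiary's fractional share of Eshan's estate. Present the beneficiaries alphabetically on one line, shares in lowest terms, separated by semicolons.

Bhavna 1/72; Chetan 1/144; Falguni 1/144; Girish 1/24; Ishita 2/3; Jayant 1/36; Lakshmi 1/144; Manoj 1/36; Omkar 1/72; Rajiv 1/24; Sarita 1/72; Tarun 1/24; Usha 1/12; Vikram 1/144

Ishita, as surviving spouse, takes 2/3.
The remaining 1/3 passes to Eshan's descendants per stirpes.
The 1/3 is divided into 4 equal shares of 1/12 among Aarav, Yamini, Usha, Neelam.
Aarav predeceased; the 1/12 allotted to Aarav's branch passes to Aarav's issue by representation.
The 1/12 is divided into 2 equal shares of 1/24 among Girish, Priya.
Girish is living and takes 1/24.
Priya predeceased; the 1/24 allotted to Priya's branch passes to Priya's issue by representation.
The 1/24 is divided into 3 equal shares of 1/72 among Bhavna, Omkar, Sarita.
Bhavna is living and takes 1/72.
Omkar is living and takes 1/72.
Sarita is living and takes 1/72.
Yamini predeceased; the 1/12 allotted to Yamini's branch passes to Yamini's issue by representation.
The 1/12 is divided into 3 equal shares of 1/36 among Deepa, Jayant, Manoj.
Deepa predeceased; the 1/36 allotted to Deepa's branch passes to Deepa's issue by representation.
The 1/36 is divided into 4 equal shares of 1/144 among Chetan, Falguni, Vikram, Lakshmi.
Chetan is living and takes 1/144.
Falguni is living and takes 1/144.
Vikram is living and takes 1/144.
Lakshmi is living and takes 1/144.
Jayant is living and takes 1/36.
Manoj is living and takes 1/36.
Usha is living and takes 1/12.
Neelam predeceased; the 1/12 allotted to Neelam's branch passes to Neelam's issue by representation.
The 1/12 is divided into 2 equal shares of 1/24 among Tarun, Rajiv.
Tarun is living and takes 1/24.
Rajiv is living and takes 1/24.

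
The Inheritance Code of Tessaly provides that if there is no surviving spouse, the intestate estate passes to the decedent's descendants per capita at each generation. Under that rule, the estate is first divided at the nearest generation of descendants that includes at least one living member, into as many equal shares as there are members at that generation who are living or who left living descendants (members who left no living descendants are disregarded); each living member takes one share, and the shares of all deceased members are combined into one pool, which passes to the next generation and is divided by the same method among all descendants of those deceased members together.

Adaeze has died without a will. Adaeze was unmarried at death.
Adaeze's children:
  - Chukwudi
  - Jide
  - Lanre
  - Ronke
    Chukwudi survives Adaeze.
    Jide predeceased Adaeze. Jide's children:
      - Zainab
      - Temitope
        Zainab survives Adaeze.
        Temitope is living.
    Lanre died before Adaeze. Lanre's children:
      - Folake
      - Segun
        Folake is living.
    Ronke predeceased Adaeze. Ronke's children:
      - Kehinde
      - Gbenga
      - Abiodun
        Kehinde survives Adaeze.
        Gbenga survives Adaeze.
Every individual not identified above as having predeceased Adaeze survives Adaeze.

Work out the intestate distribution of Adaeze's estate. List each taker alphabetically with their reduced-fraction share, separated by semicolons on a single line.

There is no surviving spouse, so the entire estate passes to Adaeze's descendants per capita at each generation.
At generation 1 (Chukwudi, Jide, Lanre, Ronke) there are 4 shares of (1)/4 = 1/4 each.
Living: Chukwudi — each takes 1/4.
Deceased: Jide, Lanre, and Ronke. Their combined 3/4 is pooled and carried to generation 2.
At generation 2 (Zainab, Temitope, Folake, Segun, Kehinde, Gbenga, Abiodun) there are 7 shares of (3/4)/7 = 3/28 each.
Living: Zainab, Temitope, Folake, Segun, Kehinde, Gbenga, and Abiodun — each takes 3/28.

Abiodun 3/28; Chukwudi 1/4; Folake 3/28; Gbenga 3/28; Kehinde 3/28; Segun 3/28; Temitope 3/28; Zainab 3/28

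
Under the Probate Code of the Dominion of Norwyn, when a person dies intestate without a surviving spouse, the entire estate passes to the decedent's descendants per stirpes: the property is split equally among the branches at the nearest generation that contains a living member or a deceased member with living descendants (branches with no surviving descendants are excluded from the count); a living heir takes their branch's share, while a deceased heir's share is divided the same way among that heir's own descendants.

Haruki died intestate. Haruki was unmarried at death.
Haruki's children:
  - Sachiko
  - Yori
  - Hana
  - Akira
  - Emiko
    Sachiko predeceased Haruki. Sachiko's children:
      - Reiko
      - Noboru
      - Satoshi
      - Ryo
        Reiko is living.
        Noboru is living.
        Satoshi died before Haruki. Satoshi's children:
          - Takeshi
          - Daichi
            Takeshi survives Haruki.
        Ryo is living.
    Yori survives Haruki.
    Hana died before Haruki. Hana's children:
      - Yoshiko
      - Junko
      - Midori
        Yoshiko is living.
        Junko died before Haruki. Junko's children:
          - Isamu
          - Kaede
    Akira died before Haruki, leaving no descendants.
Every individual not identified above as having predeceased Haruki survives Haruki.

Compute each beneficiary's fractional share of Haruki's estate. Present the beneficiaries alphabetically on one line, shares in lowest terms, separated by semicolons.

There is no surviving spouse, so the entire estate passes to Haruki's descendants per stirpes.
Akira left no surviving issue, so that branch lapses and is disregarded.
The estate is divided into 4 equal shares of 1/4 among Sachiko, Yori, Hana, Emiko.
Sachiko predeceased; the 1/4 allotted to Sachiko's branch passes to Sachiko's issue by representation.
The 1/4 is divided into 4 equal shares of 1/16 among Reiko, Noboru, Satoshi, Ryo.
Reiko is living and takes 1/16.
Noboru is living and takes 1/16.
Satoshi predeceased; the 1/16 allotted to Satoshi's branch passes to Satoshi's issue by representation.
The 1/16 is divided into 2 equal shares of 1/32 among Takeshi, Daichi.
Takeshi is living and takes 1/32.
Daichi is living and takes 1/32.
Ryo is living and takes 1/16.
Yori is living and takes 1/4.
Hana predeceased; the 1/4 allotted to Hana's branch passes to Hana's issue by representation.
The 1/4 is divided into 3 equal shares of 1/12 among Yoshiko, Junko, Midori.
Yoshiko is living and takes 1/12.
Junko predeceased; the 1/12 allotted to Junko's branch passes to Junko's issue by representation.
The 1/12 is divided into 2 equal shares of 1/24 among Isamu, Kaede.
Isamu is living and takes 1/24.
Kaede is living and takes 1/24.
Midori is living and takes 1/12.
Emiko is living and takes 1/4.

Daichi 1/32; Emiko 1/4; Isamu 1/24; Kaede 1/24; Midori 1/12; Noboru 1/16; Reiko 1/16; Ryo 1/16; Takeshi 1/32; Yori 1/4; Yoshiko 1/12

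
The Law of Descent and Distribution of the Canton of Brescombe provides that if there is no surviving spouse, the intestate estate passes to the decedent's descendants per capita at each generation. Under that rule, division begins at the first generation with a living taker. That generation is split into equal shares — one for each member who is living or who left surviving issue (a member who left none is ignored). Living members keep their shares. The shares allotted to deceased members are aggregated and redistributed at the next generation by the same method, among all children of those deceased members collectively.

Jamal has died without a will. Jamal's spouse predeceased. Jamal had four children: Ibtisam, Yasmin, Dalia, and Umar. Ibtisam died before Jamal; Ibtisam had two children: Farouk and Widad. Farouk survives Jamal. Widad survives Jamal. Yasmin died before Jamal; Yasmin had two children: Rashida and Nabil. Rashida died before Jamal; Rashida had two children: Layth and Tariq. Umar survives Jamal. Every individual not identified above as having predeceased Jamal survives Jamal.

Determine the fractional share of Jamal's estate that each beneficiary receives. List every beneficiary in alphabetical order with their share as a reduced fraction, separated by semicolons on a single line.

Dalia 1/4; Farouk 1/8; Layth 1/16; Nabil 1/8; Tariq 1/16; Umar 1/4; Widad 1/8

There is no surviving spouse, so the entire estate passes to Jamal's descendants per capita at each generation.
At generation 1 (Ibtisam, Yasmin, Dalia, Umar) there are 4 shares of (1)/4 = 1/4 each.
Living: Dalia and Umar — each takes 1/4.
Deceased: Ibtisam and Yasmin. Their combined 1/2 is pooled and carried to generation 2.
At generation 2 (Farouk, Widad, Rashida, Nabil) there are 4 shares of (1/2)/4 = 1/8 each.
Living: Farouk, Widad, and Nabil — each takes 1/8.
Deceased: Rashida. That 1/8 share is carried to generation 3.
At generation 3 (Layth, Tariq) there are 2 shares of (1/8)/2 = 1/16 each.
Living: Layth and Tariq — each takes 1/16.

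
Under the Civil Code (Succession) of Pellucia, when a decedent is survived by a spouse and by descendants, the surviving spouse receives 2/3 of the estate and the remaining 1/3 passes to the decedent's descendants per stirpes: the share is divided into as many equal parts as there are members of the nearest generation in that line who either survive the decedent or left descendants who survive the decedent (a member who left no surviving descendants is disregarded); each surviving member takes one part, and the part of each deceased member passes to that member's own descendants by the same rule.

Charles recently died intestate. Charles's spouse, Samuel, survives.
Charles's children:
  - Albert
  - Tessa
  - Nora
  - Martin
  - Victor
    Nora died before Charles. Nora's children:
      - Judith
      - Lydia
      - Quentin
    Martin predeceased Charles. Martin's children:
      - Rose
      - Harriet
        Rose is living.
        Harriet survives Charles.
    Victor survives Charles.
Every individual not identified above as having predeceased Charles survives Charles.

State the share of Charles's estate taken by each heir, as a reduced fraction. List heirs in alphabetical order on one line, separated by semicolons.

Albert 1/15; Harriet 1/30; Judith 1/45; Lydia 1/45; Quentin 1/45; Rose 1/30; Samuel 2/3; Tessa 1/15; Victor 1/15

Samuel, as surviving spouse, takes 2/3.
The remaining 1/3 passes to Charles's descendants per stirpes.
The 1/3 is divided into 5 equal shares of 1/15 among Albert, Tessa, Nora, Martin, Victor.
Albert is living and takes 1/15.
Tessa is living and takes 1/15.
Nora predeceased; the 1/15 allotted to Nora's branch passes to Nora's issue by representation.
The 1/15 is divided into 3 equal shares of 1/45 among Judith, Lydia, Quentin.
Judith is living and takes 1/45.
Lydia is living and takes 1/45.
Quentin is living and takes 1/45.
Martin predeceased; the 1/15 allotted to Martin's branch passes to Martin's issue by representation.
The 1/15 is divided into 2 equal shares of 1/30 among Rose, Harriet.
Rose is living and takes 1/30.
Harriet is living and takes 1/30.
Victor is living and takes 1/15.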